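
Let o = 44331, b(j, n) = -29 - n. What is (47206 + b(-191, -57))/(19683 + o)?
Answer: 23617/32007 ≈ 0.73787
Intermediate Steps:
(47206 + b(-191, -57))/(19683 + o) = (47206 + (-29 - 1*(-57)))/(19683 + 44331) = (47206 + (-29 + 57))/64014 = (47206 + 28)*(1/64014) = 47234*(1/64014) = 23617/32007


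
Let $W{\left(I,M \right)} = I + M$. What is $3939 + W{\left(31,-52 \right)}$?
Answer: $3918$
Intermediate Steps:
$3939 + W{\left(31,-52 \right)} = 3939 + \left(31 - 52\right) = 3939 - 21 = 3918$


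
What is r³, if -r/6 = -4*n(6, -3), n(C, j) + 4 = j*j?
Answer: 1728000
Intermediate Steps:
n(C, j) = -4 + j² (n(C, j) = -4 + j*j = -4 + j²)
r = 120 (r = -(-24)*(-4 + (-3)²) = -(-24)*(-4 + 9) = -(-24)*5 = -6*(-20) = 120)
r³ = 120³ = 1728000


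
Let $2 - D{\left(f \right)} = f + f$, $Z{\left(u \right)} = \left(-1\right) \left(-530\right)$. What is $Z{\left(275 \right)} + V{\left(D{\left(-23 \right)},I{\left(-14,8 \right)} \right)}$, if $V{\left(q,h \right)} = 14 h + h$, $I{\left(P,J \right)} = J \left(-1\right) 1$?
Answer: $410$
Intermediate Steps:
$Z{\left(u \right)} = 530$
$I{\left(P,J \right)} = - J$ ($I{\left(P,J \right)} = - J 1 = - J$)
$D{\left(f \right)} = 2 - 2 f$ ($D{\left(f \right)} = 2 - \left(f + f\right) = 2 - 2 f$)
$V{\left(q,h \right)} = 15 h$
$Z{\left(275 \right)} + V{\left(D{\left(-23 \right)},I{\left(-14,8 \right)} \right)} = 530 + 15 \left(\left(-1\right) 8\right) = 530 + 15 \left(-8\right) = 530 - 120 = 410$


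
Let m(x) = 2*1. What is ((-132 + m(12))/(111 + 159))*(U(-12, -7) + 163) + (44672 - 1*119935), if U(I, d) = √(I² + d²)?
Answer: -2034220/27 - 13*√193/27 ≈ -75348.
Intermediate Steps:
m(x) = 2
((-132 + m(12))/(111 + 159))*(U(-12, -7) + 163) + (44672 - 1*119935) = ((-132 + 2)/(111 + 159))*(√((-12)² + (-7)²) + 163) + (44672 - 1*119935) = (-130/270)*(√(144 + 49) + 163) + (44672 - 119935) = (-130*1/270)*(√193 + 163) - 75263 = -13*(163 + √193)/27 - 75263 = (-2119/27 - 13*√193/27) - 75263 = -2034220/27 - 13*√193/27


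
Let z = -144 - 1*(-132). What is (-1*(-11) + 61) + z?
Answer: 60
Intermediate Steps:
z = -12 (z = -144 + 132 = -12)
(-1*(-11) + 61) + z = (-1*(-11) + 61) - 12 = (11 + 61) - 12 = 72 - 12 = 60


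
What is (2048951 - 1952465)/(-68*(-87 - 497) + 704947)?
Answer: 96486/744659 ≈ 0.12957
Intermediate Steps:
(2048951 - 1952465)/(-68*(-87 - 497) + 704947) = 96486/(-68*(-584) + 704947) = 96486/(39712 + 704947) = 96486/744659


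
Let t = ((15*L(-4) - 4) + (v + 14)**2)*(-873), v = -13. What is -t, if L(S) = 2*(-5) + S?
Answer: -185949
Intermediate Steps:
L(S) = -10 + S
t = 185949 (t = ((15*(-10 - 4) - 4) + (-13 + 14)**2)*(-873) = ((15*(-14) - 4) + 1**2)*(-873) = ((-210 - 4) + 1)*(-873) = (-214 + 1)*(-873) = -213*(-873) = 185949)
-t = -1*185949 = -185949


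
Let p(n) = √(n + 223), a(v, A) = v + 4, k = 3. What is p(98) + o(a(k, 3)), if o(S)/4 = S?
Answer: 28 + √321 ≈ 45.917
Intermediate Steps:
a(v, A) = 4 + v
o(S) = 4*S
p(n) = √(223 + n)
p(98) + o(a(k, 3)) = √(223 + 98) + 4*(4 + 3) = √321 + 4*7 = √321 + 28 = 28 + √321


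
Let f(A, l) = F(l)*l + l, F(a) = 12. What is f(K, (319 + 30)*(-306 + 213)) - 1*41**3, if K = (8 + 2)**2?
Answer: -490862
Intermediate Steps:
K = 100 (K = 10**2 = 100)
f(A, l) = 13*l (f(A, l) = 12*l + l = 13*l)
f(K, (319 + 30)*(-306 + 213)) - 1*41**3 = 13*((319 + 30)*(-306 + 213)) - 1*41**3 = 13*(349*(-93)) - 1*68921 = 13*(-32457) - 68921 = -421941 - 68921 = -490862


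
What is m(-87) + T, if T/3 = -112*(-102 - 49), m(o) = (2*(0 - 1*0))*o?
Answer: 50736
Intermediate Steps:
m(o) = 0 (m(o) = (2*(0 + 0))*o = (2*0)*o = 0*o = 0)
T = 50736 (T = 3*(-112*(-102 - 49)) = 3*(-112*(-151)) = 3*16912 = 50736)
m(-87) + T = 0 + 50736 = 50736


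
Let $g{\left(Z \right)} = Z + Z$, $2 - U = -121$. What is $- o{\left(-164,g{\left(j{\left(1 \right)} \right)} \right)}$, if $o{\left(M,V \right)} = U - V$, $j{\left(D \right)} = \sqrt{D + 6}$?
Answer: $-123 + 2 \sqrt{7} \approx -117.71$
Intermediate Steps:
$U = 123$ ($U = 2 - -121 = 2 + 121 = 123$)
$j{\left(D \right)} = \sqrt{6 + D}$
$g{\left(Z \right)} = 2 Z$
$o{\left(M,V \right)} = 123 - V$
$- o{\left(-164,g{\left(j{\left(1 \right)} \right)} \right)} = - (123 - 2 \sqrt{6 + 1}) = - (123 - 2 \sqrt{7}) = -123 + 2 \sqrt{7}$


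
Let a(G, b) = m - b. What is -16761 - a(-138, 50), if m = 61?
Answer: -16772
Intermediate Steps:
a(G, b) = 61 - b
-16761 - a(-138, 50) = -16761 - (61 - 1*50) = -16761 - (61 - 50) = -16761 - 1*11 = -16761 - 11 = -16772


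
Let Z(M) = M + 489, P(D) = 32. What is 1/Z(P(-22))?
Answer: 1/521 ≈ 0.0019194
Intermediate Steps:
Z(M) = 489 + M
1/Z(P(-22)) = 1/(489 + 32) = 1/521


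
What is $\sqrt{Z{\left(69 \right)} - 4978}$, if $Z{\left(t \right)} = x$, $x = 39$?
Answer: $i \sqrt{4939} \approx 70.278 i$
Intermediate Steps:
$Z{\left(t \right)} = 39$
$\sqrt{Z{\left(69 \right)} - 4978} = \sqrt{39 - 4978} = \sqrt{-4939} = i \sqrt{4939}$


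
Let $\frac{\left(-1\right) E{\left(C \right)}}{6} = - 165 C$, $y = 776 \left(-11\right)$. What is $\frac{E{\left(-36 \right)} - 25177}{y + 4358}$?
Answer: $\frac{60817}{4178} \approx 14.556$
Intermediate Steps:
$y = -8536$
$E{\left(C \right)} = 990 C$ ($E{\left(C \right)} = - 6 \left(- 165 C\right) = 990 C$)
$\frac{E{\left(-36 \right)} - 25177}{y + 4358} = \frac{990 \left(-36\right) - 25177}{-8536 + 4358} = \frac{-35640 - 25177}{-4178} = \left(-60817\right) \left(- \frac{1}{4178}\right) = \frac{60817}{4178}$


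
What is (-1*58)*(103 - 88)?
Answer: -870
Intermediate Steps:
(-1*58)*(103 - 88) = -58*15 = -870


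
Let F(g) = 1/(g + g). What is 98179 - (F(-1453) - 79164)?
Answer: 515358759/2906 ≈ 1.7734e+5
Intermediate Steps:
F(g) = 1/(2*g)
98179 - (F(-1453) - 79164) = 98179 - ((½)/(-1453) - 79164) = 98179 - ((½)*(-1/1453) - 79164) = 98179 - (-1/2906 - 79164) = 98179 - 1*(-230050585/2906) = 98179 + 230050585/2906 = 515358759/2906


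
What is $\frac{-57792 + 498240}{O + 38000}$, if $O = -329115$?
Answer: $- \frac{440448}{291115} \approx -1.513$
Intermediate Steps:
$\frac{-57792 + 498240}{O + 38000} = \frac{-57792 + 498240}{-329115 + 38000} = \frac{440448}{-291115} = 440448 \left(- \frac{1}{291115}\right) = - \frac{440448}{291115}$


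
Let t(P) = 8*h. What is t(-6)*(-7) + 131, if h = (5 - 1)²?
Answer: -765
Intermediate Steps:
h = 16 (h = 4² = 16)
t(P) = 128 (t(P) = 8*16 = 128)
t(-6)*(-7) + 131 = 128*(-7) + 131 = -896 + 131 = -765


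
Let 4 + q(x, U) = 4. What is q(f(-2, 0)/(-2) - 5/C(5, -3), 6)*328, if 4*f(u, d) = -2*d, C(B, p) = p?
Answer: 0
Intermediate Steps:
f(u, d) = -d/2 (f(u, d) = (-2*d)/4 = -d/2)
q(x, U) = 0 (q(x, U) = -4 + 4 = 0)
q(f(-2, 0)/(-2) - 5/C(5, -3), 6)*328 = 0*328 = 0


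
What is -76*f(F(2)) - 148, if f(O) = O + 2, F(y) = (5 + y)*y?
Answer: -1364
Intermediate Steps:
F(y) = y*(5 + y)
f(O) = 2 + O
-76*f(F(2)) - 148 = -76*(2 + 2*(5 + 2)) - 148 = -76*(2 + 2*7) - 148 = -76*(2 + 14) - 148 = -76*16 - 148 = -1216 - 148 = -1364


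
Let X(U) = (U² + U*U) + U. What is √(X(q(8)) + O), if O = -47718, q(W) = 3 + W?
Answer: I*√47465 ≈ 217.86*I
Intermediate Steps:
X(U) = U + 2*U² (X(U) = (U² + U²) + U = 2*U² + U = U + 2*U²)
√(X(q(8)) + O) = √((3 + 8)*(1 + 2*(3 + 8)) - 47718) = √(11*(1 + 2*11) - 47718) = √(11*(1 + 22) - 47718) = √(11*23 - 47718) = √(253 - 47718) = √(-47465) = I*√47465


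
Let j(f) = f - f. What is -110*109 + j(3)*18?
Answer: -11990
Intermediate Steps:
j(f) = 0
-110*109 + j(3)*18 = -110*109 + 0*18 = -11990 + 0 = -11990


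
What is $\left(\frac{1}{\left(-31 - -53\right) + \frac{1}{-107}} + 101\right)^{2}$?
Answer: $\frac{56529817600}{5536609} \approx 10210.0$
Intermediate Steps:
$\left(\frac{1}{\left(-31 - -53\right) + \frac{1}{-107}} + 101\right)^{2} = \left(\frac{1}{\left(-31 + 53\right) - \frac{1}{107}} + 101\right)^{2} = \left(\frac{1}{22 - \frac{1}{107}} + 101\right)^{2} = \left(\frac{1}{\frac{2353}{107}} + 101\right)^{2} = \left(\frac{107}{2353} + 101\right)^{2} = \left(\frac{237760}{2353}\right)^{2} = \frac{56529817600}{5536609}$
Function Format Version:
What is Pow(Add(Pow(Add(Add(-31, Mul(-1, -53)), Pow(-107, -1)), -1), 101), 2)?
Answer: Rational(56529817600, 5536609) ≈ 10210.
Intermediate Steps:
Pow(Add(Pow(Add(Add(-31, Mul(-1, -53)), Pow(-107, -1)), -1), 101), 2) = Pow(Add(Pow(Add(Add(-31, 53), Rational(-1, 107)), -1), 101), 2) = Pow(Add(Pow(Add(22, Rational(-1, 107)), -1), 101), 2) = Pow(Add(Pow(Rational(2353, 107), -1), 101), 2) = Pow(Add(Rational(107, 2353), 101), 2) = Pow(Rational(237760, 2353), 2) = Rational(56529817600, 5536609)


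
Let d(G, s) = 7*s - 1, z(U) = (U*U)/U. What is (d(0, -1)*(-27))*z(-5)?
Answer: -1080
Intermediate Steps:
z(U) = U (z(U) = U²/U = U)
d(G, s) = -1 + 7*s
(d(0, -1)*(-27))*z(-5) = ((-1 + 7*(-1))*(-27))*(-5) = ((-1 - 7)*(-27))*(-5) = -8*(-27)*(-5) = 216*(-5) = -1080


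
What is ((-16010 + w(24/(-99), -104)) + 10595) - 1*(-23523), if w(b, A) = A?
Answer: 18004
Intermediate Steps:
((-16010 + w(24/(-99), -104)) + 10595) - 1*(-23523) = ((-16010 - 104) + 10595) - 1*(-23523) = (-16114 + 10595) + 23523 = -5519 + 23523 = 18004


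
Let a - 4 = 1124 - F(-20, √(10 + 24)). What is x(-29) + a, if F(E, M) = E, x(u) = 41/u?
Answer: 33251/29 ≈ 1146.6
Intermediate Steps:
a = 1148 (a = 4 + (1124 - 1*(-20)) = 4 + (1124 + 20) = 4 + 1144 = 1148)
x(-29) + a = 41/(-29) + 1148 = 41*(-1/29) + 1148 = -41/29 + 1148 = 33251/29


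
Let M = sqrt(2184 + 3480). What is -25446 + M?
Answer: -25446 + 4*sqrt(354) ≈ -25371.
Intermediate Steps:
M = 4*sqrt(354) (M = sqrt(5664) = 4*sqrt(354) ≈ 75.260)
-25446 + M = -25446 + 4*sqrt(354)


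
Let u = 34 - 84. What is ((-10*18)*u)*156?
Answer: 1404000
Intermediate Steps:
u = -50
((-10*18)*u)*156 = (-10*18*(-50))*156 = -180*(-50)*156 = 9000*156 = 1404000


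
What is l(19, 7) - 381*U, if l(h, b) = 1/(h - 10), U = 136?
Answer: -466343/9 ≈ -51816.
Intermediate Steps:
l(h, b) = 1/(-10 + h)
l(19, 7) - 381*U = 1/(-10 + 19) - 381*136 = 1/9 - 51816 = ⅑ - 51816 = -466343/9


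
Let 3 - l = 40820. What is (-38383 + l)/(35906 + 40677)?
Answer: -79200/76583 ≈ -1.0342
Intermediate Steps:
l = -40817 (l = 3 - 1*40820 = 3 - 40820 = -40817)
(-38383 + l)/(35906 + 40677) = (-38383 - 40817)/(35906 + 40677) = -79200/76583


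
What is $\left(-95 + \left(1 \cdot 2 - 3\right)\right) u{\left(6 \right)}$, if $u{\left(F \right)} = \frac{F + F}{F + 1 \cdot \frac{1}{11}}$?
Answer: $- \frac{12672}{67} \approx -189.13$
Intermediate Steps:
$u{\left(F \right)} = \frac{2 F}{\frac{1}{11} + F}$ ($u{\left(F \right)} = \frac{2 F}{F + 1 \cdot \frac{1}{11}} = \frac{2 F}{F + \frac{1}{11}} = \frac{2 F}{\frac{1}{11} + F}$)
$\left(-95 + \left(1 \cdot 2 - 3\right)\right) u{\left(6 \right)} = \left(-95 + \left(1 \cdot 2 - 3\right)\right) 22 \cdot 6 \frac{1}{1 + 11 \cdot 6} = \left(-95 + \left(2 - 3\right)\right) 22 \cdot 6 \frac{1}{1 + 66} = \left(-95 - 1\right) 22 \cdot 6 \cdot \frac{1}{67} = - 96 \cdot 22 \cdot 6 \cdot \frac{1}{67} = \left(-96\right) \frac{132}{67} = - \frac{12672}{67}$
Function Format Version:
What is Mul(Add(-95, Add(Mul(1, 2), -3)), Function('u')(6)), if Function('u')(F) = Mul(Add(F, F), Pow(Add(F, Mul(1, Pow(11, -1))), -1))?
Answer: Rational(-12672, 67) ≈ -189.13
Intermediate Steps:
Function('u')(F) = Mul(2, F, Pow(Add(Rational(1, 11), F), -1)) (Function('u')(F) = Mul(Mul(2, F), Pow(Add(F, Mul(1, Rational(1, 11))), -1)) = Mul(Mul(2, F), Pow(Add(F, Rational(1, 11)), -1)) = Mul(Mul(2, F), Pow(Add(Rational(1, 11), F), -1)) = Mul(2, F, Pow(Add(Rational(1, 11), F), -1)))
Mul(Add(-95, Add(Mul(1, 2), -3)), Function('u')(6)) = Mul(Add(-95, Add(Mul(1, 2), -3)), Mul(22, 6, Pow(Add(1, Mul(11, 6)), -1))) = Mul(Add(-95, Add(2, -3)), Mul(22, 6, Pow(Add(1, 66), -1))) = Mul(Add(-95, -1), Mul(22, 6, Pow(67, -1))) = Mul(-96, Mul(22, 6, Rational(1, 67))) = Mul(-96, Rational(132, 67)) = Rational(-12672, 67)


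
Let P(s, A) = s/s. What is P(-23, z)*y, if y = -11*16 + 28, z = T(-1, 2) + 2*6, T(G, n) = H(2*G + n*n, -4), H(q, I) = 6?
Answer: -148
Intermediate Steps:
T(G, n) = 6
z = 18 (z = 6 + 2*6 = 6 + 12 = 18)
P(s, A) = 1
y = -148 (y = -176 + 28 = -148)
P(-23, z)*y = 1*(-148) = -148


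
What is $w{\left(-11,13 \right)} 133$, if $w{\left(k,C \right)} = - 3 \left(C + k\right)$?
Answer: $-798$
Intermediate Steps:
$w{\left(k,C \right)} = - 3 C - 3 k$
$w{\left(-11,13 \right)} 133 = \left(\left(-3\right) 13 - -33\right) 133 = \left(-39 + 33\right) 133 = \left(-6\right) 133 = -798$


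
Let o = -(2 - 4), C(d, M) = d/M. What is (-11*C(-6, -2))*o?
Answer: -66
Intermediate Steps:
o = 2 (o = -1*(-2) = 2)
(-11*C(-6, -2))*o = -(-66)/(-2)*2 = -(-66)*(-1)/2*2 = -11*3*2 = -33*2 = -66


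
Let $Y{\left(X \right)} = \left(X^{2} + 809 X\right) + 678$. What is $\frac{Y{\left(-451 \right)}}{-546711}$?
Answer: $\frac{160780}{546711} \approx 0.29409$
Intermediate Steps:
$Y{\left(X \right)} = 678 + X^{2} + 809 X$
$\frac{Y{\left(-451 \right)}}{-546711} = \frac{678 + \left(-451\right)^{2} + 809 \left(-451\right)}{-546711} = \left(678 + 203401 - 364859\right) \left(- \frac{1}{546711}\right) = \left(-160780\right) \left(- \frac{1}{546711}\right) = \frac{160780}{546711}$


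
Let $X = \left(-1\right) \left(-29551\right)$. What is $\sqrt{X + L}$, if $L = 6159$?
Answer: $\sqrt{35710} \approx 188.97$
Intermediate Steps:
$X = 29551$
$\sqrt{X + L} = \sqrt{29551 + 6159} = \sqrt{35710}$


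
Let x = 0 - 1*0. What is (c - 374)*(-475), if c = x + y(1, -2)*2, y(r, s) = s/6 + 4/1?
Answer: 522500/3 ≈ 1.7417e+5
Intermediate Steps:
y(r, s) = 4 + s/6 (y(r, s) = s*(⅙) + 4*1 = s/6 + 4 = 4 + s/6)
x = 0 (x = 0 + 0 = 0)
c = 22/3 (c = 0 + (4 + (⅙)*(-2))*2 = 0 + (4 - ⅓)*2 = 0 + (11/3)*2 = 0 + 22/3 = 22/3 ≈ 7.3333)
(c - 374)*(-475) = (22/3 - 374)*(-475) = -1100/3*(-475) = 522500/3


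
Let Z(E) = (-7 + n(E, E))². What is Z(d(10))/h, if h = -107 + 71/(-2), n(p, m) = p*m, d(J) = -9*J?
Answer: -130993298/285 ≈ -4.5963e+5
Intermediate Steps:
n(p, m) = m*p
Z(E) = (-7 + E²)² (Z(E) = (-7 + E*E)² = (-7 + E²)²)
h = -285/2 (h = -107 - ½*71 = -107 - 71/2 = -285/2 ≈ -142.50)
Z(d(10))/h = (-7 + (-9*10)²)²/(-285/2) = (-7 + (-90)²)²*(-2/285) = (-7 + 8100)²*(-2/285) = 8093²*(-2/285) = 65496649*(-2/285) = -130993298/285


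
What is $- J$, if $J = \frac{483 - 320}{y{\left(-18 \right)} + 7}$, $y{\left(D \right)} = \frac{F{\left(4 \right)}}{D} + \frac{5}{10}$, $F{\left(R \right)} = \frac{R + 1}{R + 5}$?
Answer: $- \frac{13203}{605} \approx -21.823$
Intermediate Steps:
$F{\left(R \right)} = \frac{1 + R}{5 + R}$
$y{\left(D \right)} = \frac{1}{2} + \frac{5}{9 D}$ ($y{\left(D \right)} = \frac{\frac{1}{5 + 4} \left(1 + 4\right)}{D} + \frac{5}{10} = \frac{\frac{1}{9} \cdot 5}{D} + 5 \cdot \frac{1}{10} = \frac{\frac{1}{9} \cdot 5}{D} + \frac{1}{2} = \frac{5}{9 D} + \frac{1}{2} = \frac{1}{2} + \frac{5}{9 D}$)
$J = \frac{13203}{605}$ ($J = \frac{483 - 320}{\frac{10 + 9 \left(-18\right)}{18 \left(-18\right)} + 7} = \frac{1}{\frac{1}{18} \left(- \frac{1}{18}\right) \left(10 - 162\right) + 7} \cdot 163 = \frac{1}{\frac{1}{18} \left(- \frac{1}{18}\right) \left(-152\right) + 7} \cdot 163 = \frac{1}{\frac{38}{81} + 7} \cdot 163 = \frac{1}{\frac{605}{81}} \cdot 163 = \frac{81}{605} \cdot 163 = \frac{13203}{605} \approx 21.823$)
$- J = \left(-1\right) \frac{13203}{605} = - \frac{13203}{605}$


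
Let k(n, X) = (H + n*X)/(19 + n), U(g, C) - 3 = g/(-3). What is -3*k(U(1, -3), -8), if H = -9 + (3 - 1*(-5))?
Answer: 201/65 ≈ 3.0923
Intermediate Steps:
H = -1 (H = -9 + (3 + 5) = -9 + 8 = -1)
U(g, C) = 3 - g/3 (U(g, C) = 3 + g/(-3) = 3 + g*(-1/3) = 3 - g/3)
k(n, X) = (-1 + X*n)/(19 + n) (k(n, X) = (-1 + n*X)/(19 + n) = (-1 + X*n)/(19 + n))
-3*k(U(1, -3), -8) = -3*(-1 - 8*(3 - 1/3*1))/(19 + (3 - 1/3*1)) = -3*(-1 - 8*(3 - 1/3))/(19 + (3 - 1/3)) = -3*(-1 - 8*8/3)/(19 + 8/3) = -3*(-1 - 64/3)/65/3 = -9*(-67)/(65*3) = -3*(-67/65) = 201/65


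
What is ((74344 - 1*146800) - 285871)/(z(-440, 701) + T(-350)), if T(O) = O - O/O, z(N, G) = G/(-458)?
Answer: 164113766/161459 ≈ 1016.4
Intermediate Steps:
z(N, G) = -G/458 (z(N, G) = G*(-1/458) = -G/458)
T(O) = -1 + O (T(O) = O - 1*1 = O - 1 = -1 + O)
((74344 - 1*146800) - 285871)/(z(-440, 701) + T(-350)) = ((74344 - 1*146800) - 285871)/(-1/458*701 + (-1 - 350)) = ((74344 - 146800) - 285871)/(-701/458 - 351) = (-72456 - 285871)/(-161459/458) = -358327*(-458/161459) = 164113766/161459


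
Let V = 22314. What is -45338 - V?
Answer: -67652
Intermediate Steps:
-45338 - V = -45338 - 1*22314 = -45338 - 22314 = -67652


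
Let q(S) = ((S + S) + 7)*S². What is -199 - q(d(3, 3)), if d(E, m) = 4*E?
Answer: -4663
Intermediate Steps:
q(S) = S²*(7 + 2*S) (q(S) = (2*S + 7)*S² = (7 + 2*S)*S² = S²*(7 + 2*S))
-199 - q(d(3, 3)) = -199 - (4*3)²*(7 + 2*(4*3)) = -199 - 12²*(7 + 2*12) = -199 - 144*(7 + 24) = -199 - 144*31 = -199 - 1*4464 = -199 - 4464 = -4663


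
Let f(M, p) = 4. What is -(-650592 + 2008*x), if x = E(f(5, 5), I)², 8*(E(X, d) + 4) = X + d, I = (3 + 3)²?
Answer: 648584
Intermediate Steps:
I = 36 (I = 6² = 36)
E(X, d) = -4 + X/8 + d/8 (E(X, d) = -4 + (X + d)/8 = -4 + (X/8 + d/8) = -4 + X/8 + d/8)
x = 1 (x = (-4 + (⅛)*4 + (⅛)*36)² = (-4 + ½ + 9/2)² = 1² = 1)
-(-650592 + 2008*x) = -2008/(1/((34 - 46)*27 + 1)) = -2008/(1/(-12*27 + 1)) = -2008/(1/(-324 + 1)) = -2008/(1/(-323)) = -2008/(-1/323) = -2008*(-323) = 648584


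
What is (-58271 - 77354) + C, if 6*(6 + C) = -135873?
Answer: -316553/2 ≈ -1.5828e+5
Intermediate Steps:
C = -45303/2 (C = -6 + (⅙)*(-135873) = -6 - 45291/2 = -45303/2 ≈ -22652.)
(-58271 - 77354) + C = (-58271 - 77354) - 45303/2 = -135625 - 45303/2 = -316553/2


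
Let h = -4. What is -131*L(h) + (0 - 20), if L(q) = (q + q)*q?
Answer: -4212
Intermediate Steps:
L(q) = 2*q**2 (L(q) = (2*q)*q = 2*q**2)
-131*L(h) + (0 - 20) = -262*(-4)**2 + (0 - 20) = -262*16 - 20 = -131*32 - 20 = -4192 - 20 = -4212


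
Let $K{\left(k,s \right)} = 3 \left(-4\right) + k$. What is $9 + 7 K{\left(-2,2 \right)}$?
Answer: $-89$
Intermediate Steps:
$K{\left(k,s \right)} = -12 + k$
$9 + 7 K{\left(-2,2 \right)} = 9 + 7 \left(-12 - 2\right) = 9 + 7 \left(-14\right) = 9 - 98 = -89$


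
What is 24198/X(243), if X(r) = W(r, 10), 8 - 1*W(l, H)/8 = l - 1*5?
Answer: -12099/920 ≈ -13.151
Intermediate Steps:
W(l, H) = 104 - 8*l (W(l, H) = 64 - 8*(l - 1*5) = 64 - 8*(l - 5) = 64 - 8*(-5 + l) = 64 + (40 - 8*l) = 104 - 8*l)
X(r) = 104 - 8*r
24198/X(243) = 24198/(104 - 8*243) = 24198/(104 - 1944) = 24198/(-1840) = 24198*(-1/1840) = -12099/920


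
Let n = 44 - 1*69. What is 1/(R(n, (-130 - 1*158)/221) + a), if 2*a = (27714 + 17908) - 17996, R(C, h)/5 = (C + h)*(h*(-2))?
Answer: 48841/657899293 ≈ 7.4238e-5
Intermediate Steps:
n = -25 (n = 44 - 69 = -25)
R(C, h) = -10*h*(C + h) (R(C, h) = 5*((C + h)*(h*(-2))) = 5*((C + h)*(-2*h)) = 5*(-2*h*(C + h)) = -10*h*(C + h))
a = 13813 (a = ((27714 + 17908) - 17996)/2 = (45622 - 17996)/2 = (1/2)*27626 = 13813)
1/(R(n, (-130 - 1*158)/221) + a) = 1/(-10*(-130 - 1*158)/221*(-25 + (-130 - 1*158)/221) + 13813) = 1/(-10*(-130 - 158)*(1/221)*(-25 + (-130 - 158)*(1/221)) + 13813) = 1/(-10*(-288*1/221)*(-25 - 288*1/221) + 13813) = 1/(-10*(-288/221)*(-25 - 288/221) + 13813) = 1/(-10*(-288/221)*(-5813/221) + 13813) = 1/(-16741440/48841 + 13813) = 1/(657899293/48841) = 48841/657899293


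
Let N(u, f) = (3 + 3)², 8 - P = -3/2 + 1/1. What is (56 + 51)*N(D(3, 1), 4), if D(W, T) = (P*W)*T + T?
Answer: 3852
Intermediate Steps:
P = 17/2 (P = 8 - (-3/2 + 1/1) = 8 - (-3*½ + 1*1) = 8 - (-3/2 + 1) = 8 - 1*(-½) = 8 + ½ = 17/2 ≈ 8.5000)
D(W, T) = T + 17*T*W/2 (D(W, T) = (17*W/2)*T + T = 17*T*W/2 + T = T + 17*T*W/2)
N(u, f) = 36 (N(u, f) = 6² = 36)
(56 + 51)*N(D(3, 1), 4) = (56 + 51)*36 = 107*36 = 3852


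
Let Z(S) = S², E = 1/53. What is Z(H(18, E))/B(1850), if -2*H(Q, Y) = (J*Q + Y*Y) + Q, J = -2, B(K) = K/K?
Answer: 2556414721/31561924 ≈ 80.997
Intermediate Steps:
B(K) = 1
E = 1/53 ≈ 0.018868
H(Q, Y) = Q/2 - Y²/2 (H(Q, Y) = -((-2*Q + Y*Y) + Q)/2 = -((-2*Q + Y²) + Q)/2 = -((Y² - 2*Q) + Q)/2 = -(Y² - Q)/2 = Q/2 - Y²/2)
Z(H(18, E))/B(1850) = ((½)*18 - (1/53)²/2)²/1 = (9 - ½*1/2809)²*1 = (9 - 1/5618)²*1 = (50561/5618)²*1 = (2556414721/31561924)*1 = 2556414721/31561924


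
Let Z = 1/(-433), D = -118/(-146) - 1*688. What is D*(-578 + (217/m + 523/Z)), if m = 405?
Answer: 922532022344/5913 ≈ 1.5602e+8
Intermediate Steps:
D = -50165/73 (D = -118*(-1/146) - 688 = 59/73 - 688 = -50165/73 ≈ -687.19)
Z = -1/433 ≈ -0.0023095
D*(-578 + (217/m + 523/Z)) = -50165*(-578 + (217/405 + 523/(-1/433)))/73 = -50165*(-578 + (217*(1/405) + 523*(-433)))/73 = -50165*(-578 + (217/405 - 226459))/73 = -50165*(-578 - 91715678/405)/73 = -50165/73*(-91949768/405) = 922532022344/5913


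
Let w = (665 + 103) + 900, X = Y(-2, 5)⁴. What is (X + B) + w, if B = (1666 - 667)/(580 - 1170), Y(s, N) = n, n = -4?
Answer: 1134161/590 ≈ 1922.3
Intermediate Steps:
Y(s, N) = -4
X = 256 (X = (-4)⁴ = 256)
B = -999/590 (B = 999/(-590) = 999*(-1/590) = -999/590 ≈ -1.6932)
w = 1668 (w = 768 + 900 = 1668)
(X + B) + w = (256 - 999/590) + 1668 = 150041/590 + 1668 = 1134161/590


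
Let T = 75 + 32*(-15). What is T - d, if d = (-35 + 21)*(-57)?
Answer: -1203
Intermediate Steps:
d = 798 (d = -14*(-57) = 798)
T = -405 (T = 75 - 480 = -405)
T - d = -405 - 1*798 = -405 - 798 = -1203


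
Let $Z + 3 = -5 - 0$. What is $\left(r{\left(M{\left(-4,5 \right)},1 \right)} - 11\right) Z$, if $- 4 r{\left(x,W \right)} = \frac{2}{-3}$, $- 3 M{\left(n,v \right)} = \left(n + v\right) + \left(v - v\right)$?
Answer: $\frac{260}{3} \approx 86.667$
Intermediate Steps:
$Z = -8$ ($Z = -3 - 5 = -8$)
$M{\left(n,v \right)} = - \frac{n}{3} - \frac{v}{3}$ ($M{\left(n,v \right)} = - \frac{\left(n + v\right) + \left(v - v\right)}{3} = - \frac{\left(n + v\right) + 0}{3} = - \frac{n + v}{3} = - \frac{n}{3} - \frac{v}{3}$)
$r{\left(x,W \right)} = \frac{1}{6}$ ($r{\left(x,W \right)} = - \frac{2 \frac{1}{-3}}{4} = - \frac{2 \left(- \frac{1}{3}\right)}{4} = \left(- \frac{1}{4}\right) \left(- \frac{2}{3}\right) = \frac{1}{6}$)
$\left(r{\left(M{\left(-4,5 \right)},1 \right)} - 11\right) Z = \left(\frac{1}{6} - 11\right) \left(-8\right) = \left(- \frac{65}{6}\right) \left(-8\right) = \frac{260}{3}$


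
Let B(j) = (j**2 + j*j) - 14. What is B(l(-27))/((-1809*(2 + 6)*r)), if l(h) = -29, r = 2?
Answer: -139/2412 ≈ -0.057629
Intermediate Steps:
B(j) = -14 + 2*j**2 (B(j) = (j**2 + j**2) - 14 = 2*j**2 - 14 = -14 + 2*j**2)
B(l(-27))/((-1809*(2 + 6)*r)) = (-14 + 2*(-29)**2)/((-1809*(2 + 6)*2)) = (-14 + 2*841)/((-14472*2)) = (-14 + 1682)/((-1809*16)) = 1668/(-28944) = 1668*(-1/28944) = -139/2412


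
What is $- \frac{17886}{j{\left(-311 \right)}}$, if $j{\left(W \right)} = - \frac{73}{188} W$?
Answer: $- \frac{3362568}{22703} \approx -148.11$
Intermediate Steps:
$j{\left(W \right)} = - \frac{73 W}{188}$ ($j{\left(W \right)} = \left(-73\right) \frac{1}{188} W = - \frac{73 W}{188}$)
$- \frac{17886}{j{\left(-311 \right)}} = - \frac{17886}{\left(- \frac{73}{188}\right) \left(-311\right)} = - \frac{17886}{\frac{22703}{188}} = \left(-17886\right) \frac{188}{22703} = - \frac{3362568}{22703}$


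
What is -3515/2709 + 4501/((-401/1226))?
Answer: -14950283749/1086309 ≈ -13762.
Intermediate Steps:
-3515/2709 + 4501/((-401/1226)) = -3515*1/2709 + 4501/((-401*1/1226)) = -3515/2709 + 4501/(-401/1226) = -3515/2709 + 4501*(-1226/401) = -3515/2709 - 5518226/401 = -14950283749/1086309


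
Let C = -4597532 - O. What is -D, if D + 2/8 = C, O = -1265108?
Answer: 13329697/4 ≈ 3.3324e+6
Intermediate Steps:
C = -3332424 (C = -4597532 - 1*(-1265108) = -4597532 + 1265108 = -3332424)
D = -13329697/4 (D = -¼ - 3332424 = -13329697/4 ≈ -3.3324e+6)
-D = -1*(-13329697/4) = 13329697/4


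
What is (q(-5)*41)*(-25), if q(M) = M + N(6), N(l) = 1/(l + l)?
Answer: 60475/12 ≈ 5039.6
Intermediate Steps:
N(l) = 1/(2*l)
q(M) = 1/12 + M (q(M) = M + (1/2)/6 = M + (1/2)*(1/6) = M + 1/12 = 1/12 + M)
(q(-5)*41)*(-25) = ((1/12 - 5)*41)*(-25) = -59/12*41*(-25) = -2419/12*(-25) = 60475/12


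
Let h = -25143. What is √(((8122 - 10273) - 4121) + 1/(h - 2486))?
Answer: I*√4787804239981/27629 ≈ 79.196*I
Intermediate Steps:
√(((8122 - 10273) - 4121) + 1/(h - 2486)) = √(((8122 - 10273) - 4121) + 1/(-25143 - 2486)) = √((-2151 - 4121) + 1/(-27629)) = √(-6272 - 1/27629) = √(-173289089/27629) = I*√4787804239981/27629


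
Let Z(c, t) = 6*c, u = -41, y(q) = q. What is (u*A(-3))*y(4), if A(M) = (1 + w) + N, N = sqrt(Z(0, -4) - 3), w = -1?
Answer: -164*I*sqrt(3) ≈ -284.06*I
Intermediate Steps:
N = I*sqrt(3) (N = sqrt(6*0 - 3) = sqrt(0 - 3) = sqrt(-3) = I*sqrt(3) ≈ 1.732*I)
A(M) = I*sqrt(3) (A(M) = (1 - 1) + I*sqrt(3) = 0 + I*sqrt(3) = I*sqrt(3))
(u*A(-3))*y(4) = -41*I*sqrt(3)*4 = -164*I*sqrt(3)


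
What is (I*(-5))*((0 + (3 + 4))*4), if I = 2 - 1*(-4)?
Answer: -840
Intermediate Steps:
I = 6 (I = 2 + 4 = 6)
(I*(-5))*((0 + (3 + 4))*4) = (6*(-5))*((0 + (3 + 4))*4) = -30*(0 + 7)*4 = -210*4 = -30*28 = -840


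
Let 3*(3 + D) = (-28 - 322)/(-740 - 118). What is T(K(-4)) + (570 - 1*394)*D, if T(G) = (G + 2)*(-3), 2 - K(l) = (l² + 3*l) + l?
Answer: -60380/117 ≈ -516.07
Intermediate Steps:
K(l) = 2 - l² - 4*l (K(l) = 2 - ((l² + 3*l) + l) = 2 - (l² + 4*l) = 2 + (-l² - 4*l) = 2 - l² - 4*l)
T(G) = -6 - 3*G (T(G) = (2 + G)*(-3) = -6 - 3*G)
D = -3686/1287 (D = -3 + ((-28 - 322)/(-740 - 118))/3 = -3 + (-350/(-858))/3 = -3 + (-350*(-1/858))/3 = -3 + (⅓)*(175/429) = -3 + 175/1287 = -3686/1287 ≈ -2.8640)
T(K(-4)) + (570 - 1*394)*D = (-6 - 3*(2 - 1*(-4)² - 4*(-4))) + (570 - 1*394)*(-3686/1287) = (-6 - 3*(2 - 1*16 + 16)) + (570 - 394)*(-3686/1287) = (-6 - 3*(2 - 16 + 16)) + 176*(-3686/1287) = (-6 - 3*2) - 58976/117 = (-6 - 6) - 58976/117 = -12 - 58976/117 = -60380/117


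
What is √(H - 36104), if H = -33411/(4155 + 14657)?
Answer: I*√3194380402877/9406 ≈ 190.02*I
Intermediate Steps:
H = -33411/18812 ≈ -1.7760
√(H - 36104) = √(-33411/18812 - 36104) = √(-679221859/18812) = I*√3194380402877/9406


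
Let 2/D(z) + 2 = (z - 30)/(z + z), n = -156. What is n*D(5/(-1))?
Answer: -208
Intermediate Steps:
D(z) = 2/(-2 + (-30 + z)/(2*z)) (D(z) = 2/(-2 + (z - 30)/(z + z)) = 2/(-2 + (-30 + z)/((2*z))) = 2/(-2 + (-30 + z)*(1/(2*z))) = 2/(-2 + (-30 + z)/(2*z)))
n*D(5/(-1)) = -(-624)*5/(-1)/(30 + 3*(5/(-1))) = -(-624)*5*(-1)/(30 + 3*(5*(-1))) = -(-624)*(-5)/(30 + 3*(-5)) = -(-624)*(-5)/(30 - 15) = -(-624)*(-5)/15 = -156*4/3 = -208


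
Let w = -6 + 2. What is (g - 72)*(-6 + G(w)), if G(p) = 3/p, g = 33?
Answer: 1053/4 ≈ 263.25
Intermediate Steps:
w = -4
(g - 72)*(-6 + G(w)) = (33 - 72)*(-6 + 3/(-4)) = -39*(-6 + 3*(-1/4)) = -39*(-6 - 3/4) = -39*(-27/4) = 1053/4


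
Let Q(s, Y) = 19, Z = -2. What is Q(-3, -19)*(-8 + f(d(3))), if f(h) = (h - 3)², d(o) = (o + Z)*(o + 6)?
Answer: 532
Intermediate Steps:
d(o) = (-2 + o)*(6 + o) (d(o) = (o - 2)*(o + 6) = (-2 + o)*(6 + o))
f(h) = (-3 + h)²
Q(-3, -19)*(-8 + f(d(3))) = 19*(-8 + (-3 + (-12 + 3² + 4*3))²) = 19*(-8 + (-3 + (-12 + 9 + 12))²) = 19*(-8 + (-3 + 9)²) = 19*(-8 + 6²) = 19*(-8 + 36) = 19*28 = 532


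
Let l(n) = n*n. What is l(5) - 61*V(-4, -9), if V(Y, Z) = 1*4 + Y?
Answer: 25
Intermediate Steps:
l(n) = n²
V(Y, Z) = 4 + Y
l(5) - 61*V(-4, -9) = 5² - 61*(4 - 4) = 25 - 61*0 = 25 + 0 = 25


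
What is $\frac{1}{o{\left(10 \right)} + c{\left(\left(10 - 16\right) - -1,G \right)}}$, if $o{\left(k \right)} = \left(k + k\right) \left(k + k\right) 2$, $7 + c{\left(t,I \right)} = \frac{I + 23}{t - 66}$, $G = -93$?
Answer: $\frac{71}{56373} \approx 0.0012595$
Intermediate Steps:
$c{\left(t,I \right)} = -7 + \frac{23 + I}{-66 + t}$ ($c{\left(t,I \right)} = -7 + \frac{I + 23}{t - 66} = -7 + \frac{23 + I}{-66 + t}$)
$o{\left(k \right)} = 8 k^{2}$ ($o{\left(k \right)} = 2 k 2 k 2 = 4 k^{2} \cdot 2 = 8 k^{2}$)
$\frac{1}{o{\left(10 \right)} + c{\left(\left(10 - 16\right) - -1,G \right)}} = \frac{1}{8 \cdot 10^{2} + \frac{485 - 93 - 7 \left(\left(10 - 16\right) - -1\right)}{-66 + \left(\left(10 - 16\right) - -1\right)}} = \frac{1}{8 \cdot 100 + \frac{485 - 93 - 7 \left(\left(10 - 16\right) + 1\right)}{-66 + \left(\left(10 - 16\right) + 1\right)}} = \frac{1}{800 + \frac{485 - 93 - 7 \left(-6 + 1\right)}{-66 + \left(-6 + 1\right)}} = \frac{1}{800 + \frac{485 - 93 - -35}{-66 - 5}} = \frac{1}{800 + \frac{485 - 93 + 35}{-71}} = \frac{1}{800 - \frac{427}{71}} = \frac{1}{\frac{56373}{71}} = \frac{71}{56373}$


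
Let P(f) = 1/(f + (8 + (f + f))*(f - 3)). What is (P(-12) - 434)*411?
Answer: -13556287/76 ≈ -1.7837e+5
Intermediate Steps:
P(f) = 1/(f + (-3 + f)*(8 + 2*f)) (P(f) = 1/(f + (8 + 2*f)*(-3 + f)) = 1/(f + (-3 + f)*(8 + 2*f)))
(P(-12) - 434)*411 = (1/(-24 + 2*(-12)² + 3*(-12)) - 434)*411 = (1/(-24 + 2*144 - 36) - 434)*411 = (1/(-24 + 288 - 36) - 434)*411 = (1/228 - 434)*411 = -98951/228*411 = -13556287/76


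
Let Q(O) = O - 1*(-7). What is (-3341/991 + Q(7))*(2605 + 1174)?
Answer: 39804207/991 ≈ 40166.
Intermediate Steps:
Q(O) = 7 + O (Q(O) = O + 7 = 7 + O)
(-3341/991 + Q(7))*(2605 + 1174) = (-3341/991 + (7 + 7))*(2605 + 1174) = (-3341*1/991 + 14)*3779 = (-3341/991 + 14)*3779 = (10533/991)*3779 = 39804207/991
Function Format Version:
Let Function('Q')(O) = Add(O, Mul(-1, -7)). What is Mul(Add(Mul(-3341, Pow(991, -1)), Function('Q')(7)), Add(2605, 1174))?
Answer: Rational(39804207, 991) ≈ 40166.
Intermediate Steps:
Function('Q')(O) = Add(7, O) (Function('Q')(O) = Add(O, 7) = Add(7, O))
Mul(Add(Mul(-3341, Pow(991, -1)), Function('Q')(7)), Add(2605, 1174)) = Mul(Add(Mul(-3341, Pow(991, -1)), Add(7, 7)), Add(2605, 1174)) = Mul(Add(Mul(-3341, Rational(1, 991)), 14), 3779) = Mul(Add(Rational(-3341, 991), 14), 3779) = Mul(Rational(10533, 991), 3779) = Rational(39804207, 991)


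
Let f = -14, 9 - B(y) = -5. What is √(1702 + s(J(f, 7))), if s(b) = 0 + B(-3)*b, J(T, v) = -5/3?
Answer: 2*√3777/3 ≈ 40.972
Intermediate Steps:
B(y) = 14 (B(y) = 9 - 1*(-5) = 9 + 5 = 14)
J(T, v) = -5/3 (J(T, v) = -5*⅓ = -5/3)
s(b) = 14*b (s(b) = 0 + 14*b = 14*b)
√(1702 + s(J(f, 7))) = √(1702 + 14*(-5/3)) = √(1702 - 70/3) = √(5036/3) = 2*√3777/3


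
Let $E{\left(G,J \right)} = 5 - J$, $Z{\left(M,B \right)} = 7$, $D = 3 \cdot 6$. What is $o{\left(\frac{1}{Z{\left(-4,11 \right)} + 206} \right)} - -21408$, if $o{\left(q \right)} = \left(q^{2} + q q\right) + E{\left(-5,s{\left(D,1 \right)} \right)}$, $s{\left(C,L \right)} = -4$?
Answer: $\frac{971667875}{45369} \approx 21417.0$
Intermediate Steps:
$D = 18$
$o{\left(q \right)} = 9 + 2 q^{2}$ ($o{\left(q \right)} = \left(q^{2} + q q\right) + \left(5 - -4\right) = \left(q^{2} + q^{2}\right) + \left(5 + 4\right) = 2 q^{2} + 9 = 9 + 2 q^{2}$)
$o{\left(\frac{1}{Z{\left(-4,11 \right)} + 206} \right)} - -21408 = \left(9 + 2 \left(\frac{1}{7 + 206}\right)^{2}\right) - -21408 = \left(9 + 2 \left(\frac{1}{213}\right)^{2}\right) + 21408 = \left(9 + \frac{2}{45369}\right) + 21408 = \frac{408323}{45369} + 21408 = \frac{971667875}{45369}$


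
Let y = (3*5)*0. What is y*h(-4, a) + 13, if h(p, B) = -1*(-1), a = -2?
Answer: 13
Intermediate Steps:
h(p, B) = 1
y = 0 (y = 15*0 = 0)
y*h(-4, a) + 13 = 0*1 + 13 = 0 + 13 = 13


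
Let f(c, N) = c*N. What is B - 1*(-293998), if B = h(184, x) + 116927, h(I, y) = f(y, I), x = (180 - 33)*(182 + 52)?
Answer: 6740157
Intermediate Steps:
f(c, N) = N*c
x = 34398 (x = 147*234 = 34398)
h(I, y) = I*y
B = 6446159 (B = 184*34398 + 116927 = 6329232 + 116927 = 6446159)
B - 1*(-293998) = 6446159 - 1*(-293998) = 6446159 + 293998 = 6740157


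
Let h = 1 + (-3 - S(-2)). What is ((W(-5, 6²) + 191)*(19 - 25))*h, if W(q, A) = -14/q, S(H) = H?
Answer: 0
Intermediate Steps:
h = 0 (h = 1 + (-3 - 1*(-2)) = 1 + (-3 + 2) = 1 - 1 = 0)
((W(-5, 6²) + 191)*(19 - 25))*h = ((-14/(-5) + 191)*(19 - 25))*0 = ((-14*(-⅕) + 191)*(-6))*0 = ((14/5 + 191)*(-6))*0 = ((969/5)*(-6))*0 = -5814/5*0 = 0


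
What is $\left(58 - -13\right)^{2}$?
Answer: $5041$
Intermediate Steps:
$\left(58 - -13\right)^{2} = \left(58 + 13\right)^{2} = 71^{2} = 5041$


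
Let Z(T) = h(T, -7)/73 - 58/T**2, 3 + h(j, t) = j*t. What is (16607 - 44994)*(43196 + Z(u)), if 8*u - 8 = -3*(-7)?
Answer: -20764696516827/16936 ≈ -1.2261e+9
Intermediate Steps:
u = 29/8 (u = 1 + (-3*(-7))/8 = 1 + (1/8)*21 = 1 + 21/8 = 29/8 ≈ 3.6250)
h(j, t) = -3 + j*t
Z(T) = -3/73 - 58/T**2 - 7*T/73 (Z(T) = (-3 + T*(-7))/73 - 58/T**2 = (-3 - 7*T)*(1/73) - 58/T**2 = (-3/73 - 7*T/73) - 58/T**2 = -3/73 - 58/T**2 - 7*T/73)
(16607 - 44994)*(43196 + Z(u)) = (16607 - 44994)*(43196 + (-3/73 - 58/(29/8)**2 - 7/73*29/8)) = -28387*(43196 + (-3/73 - 58*64/841 - 203/584)) = -28387*(43196 + (-3/73 - 128/29 - 203/584)) = -28387*(43196 - 81335/16936) = -28387*731486121/16936 = -20764696516827/16936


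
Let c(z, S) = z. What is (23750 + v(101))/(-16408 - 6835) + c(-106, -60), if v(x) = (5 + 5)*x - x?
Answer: -2488417/23243 ≈ -107.06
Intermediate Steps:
v(x) = 9*x (v(x) = 10*x - x = 9*x)
(23750 + v(101))/(-16408 - 6835) + c(-106, -60) = (23750 + 9*101)/(-16408 - 6835) - 106 = (23750 + 909)/(-23243) - 106 = 24659*(-1/23243) - 106 = -24659/23243 - 106 = -2488417/23243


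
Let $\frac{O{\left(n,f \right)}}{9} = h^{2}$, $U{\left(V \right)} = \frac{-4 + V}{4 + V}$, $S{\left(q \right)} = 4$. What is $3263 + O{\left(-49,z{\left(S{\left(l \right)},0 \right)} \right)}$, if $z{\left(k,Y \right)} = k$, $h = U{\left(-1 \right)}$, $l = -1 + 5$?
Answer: $3288$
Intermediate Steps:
$l = 4$
$U{\left(V \right)} = \frac{-4 + V}{4 + V}$
$h = - \frac{5}{3}$ ($h = \frac{-4 - 1}{4 - 1} = \frac{1}{3} \left(-5\right) = - \frac{5}{3} \approx -1.6667$)
$O{\left(n,f \right)} = 25$ ($O{\left(n,f \right)} = 9 \left(- \frac{5}{3}\right)^{2} = 9 \cdot \frac{25}{9} = 25$)
$3263 + O{\left(-49,z{\left(S{\left(l \right)},0 \right)} \right)} = 3263 + 25 = 3288$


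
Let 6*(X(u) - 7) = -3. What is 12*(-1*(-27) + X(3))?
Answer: 402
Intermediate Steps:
X(u) = 13/2 (X(u) = 7 + (⅙)*(-3) = 7 - ½ = 13/2)
12*(-1*(-27) + X(3)) = 12*(-1*(-27) + 13/2) = 12*(27 + 13/2) = 12*(67/2) = 402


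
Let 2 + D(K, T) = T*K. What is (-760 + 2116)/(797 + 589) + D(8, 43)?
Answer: 79228/231 ≈ 342.98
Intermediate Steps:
D(K, T) = -2 + K*T (D(K, T) = -2 + T*K = -2 + K*T)
(-760 + 2116)/(797 + 589) + D(8, 43) = (-760 + 2116)/(797 + 589) + (-2 + 8*43) = 1356/1386 + (-2 + 344) = 1356*(1/1386) + 342 = 226/231 + 342 = 79228/231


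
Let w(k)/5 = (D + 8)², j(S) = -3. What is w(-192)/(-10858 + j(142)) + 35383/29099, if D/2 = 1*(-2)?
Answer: 381966843/316044239 ≈ 1.2086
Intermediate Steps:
D = -4 (D = 2*(1*(-2)) = 2*(-2) = -4)
w(k) = 80 (w(k) = 5*(-4 + 8)² = 5*4² = 5*16 = 80)
w(-192)/(-10858 + j(142)) + 35383/29099 = 80/(-10858 - 3) + 35383/29099 = 80/(-10861) + 35383*(1/29099) = 80*(-1/10861) + 35383/29099 = -80/10861 + 35383/29099 = 381966843/316044239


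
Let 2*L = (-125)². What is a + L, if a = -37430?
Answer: -59235/2 ≈ -29618.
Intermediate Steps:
L = 15625/2 (L = (½)*(-125)² = (½)*15625 = 15625/2 ≈ 7812.5)
a + L = -37430 + 15625/2 = -59235/2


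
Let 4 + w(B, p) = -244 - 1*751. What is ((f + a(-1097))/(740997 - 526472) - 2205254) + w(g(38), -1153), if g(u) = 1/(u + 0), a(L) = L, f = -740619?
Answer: -473297166541/214525 ≈ -2.2063e+6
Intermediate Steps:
g(u) = 1/u
w(B, p) = -999 (w(B, p) = -4 + (-244 - 1*751) = -4 + (-244 - 751) = -4 - 995 = -999)
((f + a(-1097))/(740997 - 526472) - 2205254) + w(g(38), -1153) = ((-740619 - 1097)/(740997 - 526472) - 2205254) - 999 = (-741716/214525 - 2205254) - 999 = -473082856066/214525 - 999 = -473297166541/214525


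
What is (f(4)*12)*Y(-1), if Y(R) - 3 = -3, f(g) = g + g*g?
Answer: 0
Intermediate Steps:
f(g) = g + g²
Y(R) = 0 (Y(R) = 3 - 3 = 0)
(f(4)*12)*Y(-1) = ((4*(1 + 4))*12)*0 = ((4*5)*12)*0 = (20*12)*0 = 240*0 = 0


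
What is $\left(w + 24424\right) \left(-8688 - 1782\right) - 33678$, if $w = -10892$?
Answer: $-141713718$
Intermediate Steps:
$\left(w + 24424\right) \left(-8688 - 1782\right) - 33678 = \left(-10892 + 24424\right) \left(-8688 - 1782\right) - 33678 = 13532 \left(-10470\right) - 33678 = -141680040 - 33678 = -141713718$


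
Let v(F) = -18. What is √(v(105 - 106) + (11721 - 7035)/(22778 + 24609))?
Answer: 2*I*√10049361090/47387 ≈ 4.231*I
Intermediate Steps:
√(v(105 - 106) + (11721 - 7035)/(22778 + 24609)) = √(-18 + (11721 - 7035)/(22778 + 24609)) = √(-18 + 4686/47387) = √(-848280/47387) = 2*I*√10049361090/47387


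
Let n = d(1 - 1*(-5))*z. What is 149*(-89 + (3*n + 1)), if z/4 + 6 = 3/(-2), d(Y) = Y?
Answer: -93572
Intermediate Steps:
z = -30 (z = -24 + 4*(3/(-2)) = -24 + 4*(3*(-½)) = -24 + 4*(-3/2) = -24 - 6 = -30)
n = -180 (n = (1 - 1*(-5))*(-30) = (1 + 5)*(-30) = 6*(-30) = -180)
149*(-89 + (3*n + 1)) = 149*(-89 + (3*(-180) + 1)) = 149*(-89 + (-540 + 1)) = 149*(-89 - 539) = 149*(-628) = -93572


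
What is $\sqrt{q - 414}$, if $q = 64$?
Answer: $5 i \sqrt{14} \approx 18.708 i$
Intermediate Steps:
$\sqrt{q - 414} = \sqrt{64 - 414} = \sqrt{-350} = 5 i \sqrt{14}$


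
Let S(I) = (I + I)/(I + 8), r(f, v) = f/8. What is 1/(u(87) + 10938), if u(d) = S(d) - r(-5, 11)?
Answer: 760/8314747 ≈ 9.1404e-5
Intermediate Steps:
r(f, v) = f/8 (r(f, v) = f*(1/8) = f/8)
S(I) = 2*I/(8 + I) (S(I) = (2*I)/(8 + I) = 2*I/(8 + I))
u(d) = 5/8 + 2*d/(8 + d) (u(d) = 2*d/(8 + d) - (-5)/8 = 2*d/(8 + d) - 1*(-5/8) = 2*d/(8 + d) + 5/8 = 5/8 + 2*d/(8 + d))
1/(u(87) + 10938) = 1/((40 + 21*87)/(8*(8 + 87)) + 10938) = 1/((1/8)*(40 + 1827)/95 + 10938) = 1/((1/8)*(1/95)*1867 + 10938) = 1/(1867/760 + 10938) = 1/(8314747/760) = 760/8314747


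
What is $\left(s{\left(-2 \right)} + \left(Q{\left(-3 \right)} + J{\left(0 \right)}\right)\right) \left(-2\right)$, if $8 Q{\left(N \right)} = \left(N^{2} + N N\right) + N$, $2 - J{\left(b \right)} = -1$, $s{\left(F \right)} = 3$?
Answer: $- \frac{63}{4} \approx -15.75$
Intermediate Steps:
$J{\left(b \right)} = 3$ ($J{\left(b \right)} = 2 - -1 = 2 + 1 = 3$)
$Q{\left(N \right)} = \frac{N^{2}}{4} + \frac{N}{8}$ ($Q{\left(N \right)} = \frac{\left(N^{2} + N N\right) + N}{8} = \frac{\left(N^{2} + N^{2}\right) + N}{8} = \frac{2 N^{2} + N}{8} = \frac{N + 2 N^{2}}{8} = \frac{N^{2}}{4} + \frac{N}{8}$)
$\left(s{\left(-2 \right)} + \left(Q{\left(-3 \right)} + J{\left(0 \right)}\right)\right) \left(-2\right) = \left(3 + \left(\frac{1}{8} \left(-3\right) \left(1 + 2 \left(-3\right)\right) + 3\right)\right) \left(-2\right) = \left(3 + \left(\frac{1}{8} \left(-3\right) \left(1 - 6\right) + 3\right)\right) \left(-2\right) = \left(3 + \left(\frac{1}{8} \left(-3\right) \left(-5\right) + 3\right)\right) \left(-2\right) = \left(3 + \left(\frac{15}{8} + 3\right)\right) \left(-2\right) = \left(3 + \frac{39}{8}\right) \left(-2\right) = \frac{63}{8} \left(-2\right) = - \frac{63}{4}$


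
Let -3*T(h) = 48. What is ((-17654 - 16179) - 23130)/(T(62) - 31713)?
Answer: 56963/31729 ≈ 1.7953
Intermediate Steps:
T(h) = -16 (T(h) = -⅓*48 = -16)
((-17654 - 16179) - 23130)/(T(62) - 31713) = ((-17654 - 16179) - 23130)/(-16 - 31713) = (-33833 - 23130)/(-31729) = -56963*(-1/31729) = 56963/31729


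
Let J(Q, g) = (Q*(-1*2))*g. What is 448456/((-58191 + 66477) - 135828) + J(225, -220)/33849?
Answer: -4891052/8270439 ≈ -0.59139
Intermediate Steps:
J(Q, g) = -2*Q*g (J(Q, g) = (Q*(-2))*g = (-2*Q)*g = -2*Q*g)
448456/((-58191 + 66477) - 135828) + J(225, -220)/33849 = 448456/((-58191 + 66477) - 135828) - 2*225*(-220)/33849 = 448456/(8286 - 135828) + 99000*(1/33849) = 448456/(-127542) + 11000/3761 = 448456*(-1/127542) + 11000/3761 = -7732/2199 + 11000/3761 = -4891052/8270439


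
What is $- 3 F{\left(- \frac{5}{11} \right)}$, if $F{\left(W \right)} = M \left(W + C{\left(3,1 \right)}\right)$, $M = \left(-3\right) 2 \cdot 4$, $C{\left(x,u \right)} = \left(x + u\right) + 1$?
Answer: $\frac{3600}{11} \approx 327.27$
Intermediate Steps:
$C{\left(x,u \right)} = 1 + u + x$ ($C{\left(x,u \right)} = \left(u + x\right) + 1 = 1 + u + x$)
$M = -24$ ($M = \left(-6\right) 4 = -24$)
$F{\left(W \right)} = -120 - 24 W$ ($F{\left(W \right)} = - 24 \left(W + \left(1 + 1 + 3\right)\right) = - 24 \left(W + 5\right) = - 24 \left(5 + W\right) = -120 - 24 W$)
$- 3 F{\left(- \frac{5}{11} \right)} = - 3 \left(-120 - 24 \left(- \frac{5}{11}\right)\right) = - 3 \left(-120 - 24 \left(\left(-5\right) \frac{1}{11}\right)\right) = - 3 \left(-120 - - \frac{120}{11}\right) = - 3 \left(-120 + \frac{120}{11}\right) = \left(-3\right) \left(- \frac{1200}{11}\right) = \frac{3600}{11}$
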